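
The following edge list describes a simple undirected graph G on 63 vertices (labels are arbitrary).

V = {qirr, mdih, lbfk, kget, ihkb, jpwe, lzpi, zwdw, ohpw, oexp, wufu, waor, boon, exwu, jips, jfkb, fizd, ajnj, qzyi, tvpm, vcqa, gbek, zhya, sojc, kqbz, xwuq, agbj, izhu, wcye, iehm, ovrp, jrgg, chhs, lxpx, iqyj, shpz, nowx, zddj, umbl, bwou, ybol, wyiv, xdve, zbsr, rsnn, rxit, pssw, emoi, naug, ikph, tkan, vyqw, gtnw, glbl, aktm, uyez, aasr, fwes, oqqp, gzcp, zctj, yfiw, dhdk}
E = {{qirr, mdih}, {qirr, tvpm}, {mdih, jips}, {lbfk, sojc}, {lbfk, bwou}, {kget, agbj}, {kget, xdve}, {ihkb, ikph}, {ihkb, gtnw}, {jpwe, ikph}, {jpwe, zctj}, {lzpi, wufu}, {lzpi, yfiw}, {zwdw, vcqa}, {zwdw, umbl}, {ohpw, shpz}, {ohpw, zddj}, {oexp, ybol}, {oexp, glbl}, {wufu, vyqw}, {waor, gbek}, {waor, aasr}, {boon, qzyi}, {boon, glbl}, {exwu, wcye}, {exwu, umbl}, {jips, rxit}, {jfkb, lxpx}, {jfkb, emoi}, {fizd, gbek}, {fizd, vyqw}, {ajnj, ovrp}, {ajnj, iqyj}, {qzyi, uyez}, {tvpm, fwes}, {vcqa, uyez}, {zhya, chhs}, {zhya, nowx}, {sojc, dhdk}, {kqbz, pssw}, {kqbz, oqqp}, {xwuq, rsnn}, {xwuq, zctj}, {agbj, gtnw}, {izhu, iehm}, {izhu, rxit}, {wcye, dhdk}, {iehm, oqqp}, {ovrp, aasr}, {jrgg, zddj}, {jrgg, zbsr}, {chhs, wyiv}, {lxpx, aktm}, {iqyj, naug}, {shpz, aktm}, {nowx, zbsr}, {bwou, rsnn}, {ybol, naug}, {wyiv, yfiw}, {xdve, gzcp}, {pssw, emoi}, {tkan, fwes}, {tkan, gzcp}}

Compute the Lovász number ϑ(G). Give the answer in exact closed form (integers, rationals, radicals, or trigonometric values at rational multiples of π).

63*cos(pi/63)/(cos(pi/63) + 1)

deg(mdih) = 2; N(mdih) = {qirr, jips}.
deg(aktm) = 2; N(aktm) = {lxpx, shpz}.
deg(exwu) = 2; N(exwu) = {wcye, umbl}.
Vertex lxpx has 2 neighbors: jfkb, aktm.
63-vertex 2-regular graph: the odd cycle C_{63}.
A has 32 distinct eigenvalues ≈ [2.0, 1.990062, 1.960345, 1.911146, 1.842952, 1.756443, 1.652478, 1.532089, 1.396474, 1.24698, 1.085093, 0.912421, 0.730682, 0.541681, 0.347296, 0.14946, -0.049861, -0.248687, -0.445042, -0.636973, -0.822574, -1.0, -1.167487, -1.323372, -1.466104, -1.594265, -1.706582, -1.801938, -1.879385, -1.938155, -1.977662, -1.997514].
Lovász (edge-transitive): ϑ = −63·(-2*cos(pi/63))/((2)−(-2*cos(pi/63))) = 63*cos(pi/63)/(cos(pi/63) + 1).
= 31.480409333… (decimal).
Check 31 ≤ 63*cos(pi/63)/(cos(pi/63) + 1) ≤ 32: both strict.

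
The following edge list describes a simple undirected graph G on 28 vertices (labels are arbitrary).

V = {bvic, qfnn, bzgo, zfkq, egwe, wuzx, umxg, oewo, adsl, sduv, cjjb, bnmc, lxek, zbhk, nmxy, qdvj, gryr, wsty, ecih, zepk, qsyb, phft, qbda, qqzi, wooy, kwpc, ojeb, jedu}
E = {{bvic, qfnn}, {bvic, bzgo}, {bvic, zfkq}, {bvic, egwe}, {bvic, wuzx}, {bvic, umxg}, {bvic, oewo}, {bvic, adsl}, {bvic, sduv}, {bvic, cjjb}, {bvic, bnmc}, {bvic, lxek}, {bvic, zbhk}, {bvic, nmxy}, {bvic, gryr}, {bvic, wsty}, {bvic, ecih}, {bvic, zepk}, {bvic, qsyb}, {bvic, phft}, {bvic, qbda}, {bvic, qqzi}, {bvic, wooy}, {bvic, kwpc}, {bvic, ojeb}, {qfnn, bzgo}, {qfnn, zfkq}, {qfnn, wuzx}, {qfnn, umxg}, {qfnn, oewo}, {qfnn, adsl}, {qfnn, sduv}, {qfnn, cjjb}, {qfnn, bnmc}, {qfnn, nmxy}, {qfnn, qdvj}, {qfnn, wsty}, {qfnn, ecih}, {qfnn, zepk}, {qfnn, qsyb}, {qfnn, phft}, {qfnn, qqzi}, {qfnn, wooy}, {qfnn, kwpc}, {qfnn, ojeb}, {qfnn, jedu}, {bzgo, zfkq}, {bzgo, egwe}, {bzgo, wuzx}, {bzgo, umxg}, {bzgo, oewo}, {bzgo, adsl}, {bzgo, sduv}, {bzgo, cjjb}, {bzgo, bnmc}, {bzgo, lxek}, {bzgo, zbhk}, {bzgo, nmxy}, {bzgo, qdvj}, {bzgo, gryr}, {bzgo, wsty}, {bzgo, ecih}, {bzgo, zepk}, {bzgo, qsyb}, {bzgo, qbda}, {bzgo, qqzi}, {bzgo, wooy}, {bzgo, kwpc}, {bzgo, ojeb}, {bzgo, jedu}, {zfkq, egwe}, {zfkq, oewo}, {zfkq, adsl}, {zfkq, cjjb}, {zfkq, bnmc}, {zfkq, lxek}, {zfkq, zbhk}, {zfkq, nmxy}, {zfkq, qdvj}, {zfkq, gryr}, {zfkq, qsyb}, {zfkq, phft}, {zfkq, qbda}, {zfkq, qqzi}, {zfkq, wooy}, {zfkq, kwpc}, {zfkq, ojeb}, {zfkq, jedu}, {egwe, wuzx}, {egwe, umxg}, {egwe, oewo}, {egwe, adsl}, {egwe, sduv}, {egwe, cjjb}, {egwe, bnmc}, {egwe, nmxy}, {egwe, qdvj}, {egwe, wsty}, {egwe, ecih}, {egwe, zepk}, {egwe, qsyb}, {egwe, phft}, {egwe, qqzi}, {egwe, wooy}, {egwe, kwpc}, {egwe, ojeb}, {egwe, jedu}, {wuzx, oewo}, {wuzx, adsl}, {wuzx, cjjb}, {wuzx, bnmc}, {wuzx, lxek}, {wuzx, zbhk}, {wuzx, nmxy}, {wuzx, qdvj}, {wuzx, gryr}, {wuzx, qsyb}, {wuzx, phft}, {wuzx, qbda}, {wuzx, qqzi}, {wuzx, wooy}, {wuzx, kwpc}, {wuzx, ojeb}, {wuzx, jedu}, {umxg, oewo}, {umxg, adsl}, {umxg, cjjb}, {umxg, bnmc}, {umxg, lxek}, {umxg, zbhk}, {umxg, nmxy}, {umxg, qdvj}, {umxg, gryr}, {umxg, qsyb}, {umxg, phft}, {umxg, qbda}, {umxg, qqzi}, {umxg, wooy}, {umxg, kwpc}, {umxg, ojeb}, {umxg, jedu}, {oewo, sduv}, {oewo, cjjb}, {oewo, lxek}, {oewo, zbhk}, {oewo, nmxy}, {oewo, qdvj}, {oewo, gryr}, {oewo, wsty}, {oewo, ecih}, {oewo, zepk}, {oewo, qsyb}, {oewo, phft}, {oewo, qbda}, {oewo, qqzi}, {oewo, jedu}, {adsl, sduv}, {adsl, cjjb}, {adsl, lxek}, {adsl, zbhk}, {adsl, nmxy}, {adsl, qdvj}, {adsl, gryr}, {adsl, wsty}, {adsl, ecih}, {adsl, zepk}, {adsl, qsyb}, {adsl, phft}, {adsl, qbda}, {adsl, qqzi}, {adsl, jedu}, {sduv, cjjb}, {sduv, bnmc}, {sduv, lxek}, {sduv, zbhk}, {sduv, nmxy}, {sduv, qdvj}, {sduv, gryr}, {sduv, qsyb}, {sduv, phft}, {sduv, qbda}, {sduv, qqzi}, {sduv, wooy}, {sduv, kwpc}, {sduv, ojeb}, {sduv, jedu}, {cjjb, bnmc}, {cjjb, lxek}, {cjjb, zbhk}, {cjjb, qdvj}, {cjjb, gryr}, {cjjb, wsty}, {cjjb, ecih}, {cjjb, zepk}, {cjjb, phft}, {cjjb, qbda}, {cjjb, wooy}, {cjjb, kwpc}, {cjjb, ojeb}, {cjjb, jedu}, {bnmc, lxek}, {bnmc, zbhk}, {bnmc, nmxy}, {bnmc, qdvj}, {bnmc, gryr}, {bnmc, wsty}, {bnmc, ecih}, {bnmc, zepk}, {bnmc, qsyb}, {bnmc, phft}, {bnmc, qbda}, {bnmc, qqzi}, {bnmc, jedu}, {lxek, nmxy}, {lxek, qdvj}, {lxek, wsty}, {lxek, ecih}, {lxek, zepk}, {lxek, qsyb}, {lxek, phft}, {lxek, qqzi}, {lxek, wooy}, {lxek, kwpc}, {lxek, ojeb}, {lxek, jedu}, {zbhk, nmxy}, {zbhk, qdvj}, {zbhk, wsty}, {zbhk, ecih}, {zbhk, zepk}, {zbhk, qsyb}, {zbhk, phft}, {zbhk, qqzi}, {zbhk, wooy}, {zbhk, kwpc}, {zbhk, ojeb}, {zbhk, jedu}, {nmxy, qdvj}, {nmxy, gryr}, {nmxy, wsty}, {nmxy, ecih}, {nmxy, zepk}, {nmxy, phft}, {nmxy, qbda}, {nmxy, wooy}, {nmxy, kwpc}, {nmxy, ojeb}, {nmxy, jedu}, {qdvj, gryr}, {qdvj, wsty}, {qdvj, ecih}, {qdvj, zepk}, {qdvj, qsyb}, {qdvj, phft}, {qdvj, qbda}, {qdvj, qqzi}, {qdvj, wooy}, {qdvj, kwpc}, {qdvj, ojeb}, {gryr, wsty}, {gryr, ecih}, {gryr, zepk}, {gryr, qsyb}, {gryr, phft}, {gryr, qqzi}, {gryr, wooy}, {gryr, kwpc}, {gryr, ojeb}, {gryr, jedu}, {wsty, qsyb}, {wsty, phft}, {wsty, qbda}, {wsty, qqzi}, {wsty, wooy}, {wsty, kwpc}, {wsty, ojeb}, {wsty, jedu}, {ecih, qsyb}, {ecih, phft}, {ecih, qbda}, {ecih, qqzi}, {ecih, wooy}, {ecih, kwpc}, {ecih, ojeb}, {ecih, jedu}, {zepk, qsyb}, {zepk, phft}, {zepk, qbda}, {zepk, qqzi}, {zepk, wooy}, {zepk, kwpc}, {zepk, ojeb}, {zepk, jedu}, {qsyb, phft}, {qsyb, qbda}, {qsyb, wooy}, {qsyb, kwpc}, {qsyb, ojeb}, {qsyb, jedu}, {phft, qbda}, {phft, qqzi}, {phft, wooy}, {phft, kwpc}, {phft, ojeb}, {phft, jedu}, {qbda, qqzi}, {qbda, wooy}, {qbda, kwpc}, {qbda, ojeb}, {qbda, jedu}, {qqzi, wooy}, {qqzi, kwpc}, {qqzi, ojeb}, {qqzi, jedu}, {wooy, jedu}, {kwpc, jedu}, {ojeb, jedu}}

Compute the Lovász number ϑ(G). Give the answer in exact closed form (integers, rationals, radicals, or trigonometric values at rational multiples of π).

Vertex adsl has 22 neighbors: bvic, qfnn, bzgo, zfkq, egwe, wuzx, umxg, sduv, cjjb, lxek, zbhk, nmxy, qdvj, gryr, wsty, ecih, zepk, qsyb, phft, qbda, qqzi, jedu.
Vertex oewo has 22 neighbors: bvic, qfnn, bzgo, zfkq, egwe, wuzx, umxg, sduv, cjjb, lxek, zbhk, nmxy, qdvj, gryr, wsty, ecih, zepk, qsyb, phft, qbda, qqzi, jedu.
deg(lxek) = 22; N(lxek) = {bvic, bzgo, zfkq, wuzx, umxg, oewo, adsl, sduv, cjjb, bnmc, nmxy, qdvj, wsty, ecih, zepk, qsyb, phft, qqzi, wooy, kwpc, ojeb, jedu}.
deg(nmxy) = 24; N(nmxy) = {bvic, qfnn, bzgo, zfkq, egwe, wuzx, umxg, oewo, adsl, sduv, bnmc, lxek, zbhk, qdvj, gryr, wsty, ecih, zepk, phft, qbda, wooy, kwpc, ojeb, jedu}.
G = K_{7,6,6,4,3,2}: α = 7 = χ(Ḡ), so ϑ = 7.
= 7.0000… (decimal).
Check 7 ≤ 7 ≤ 7: collapsed.

7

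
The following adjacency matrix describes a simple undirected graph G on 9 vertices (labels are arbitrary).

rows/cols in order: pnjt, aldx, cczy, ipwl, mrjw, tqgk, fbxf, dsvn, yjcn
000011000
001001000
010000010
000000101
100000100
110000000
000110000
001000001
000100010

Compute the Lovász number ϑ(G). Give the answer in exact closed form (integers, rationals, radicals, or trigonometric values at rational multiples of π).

9*cos(pi/9)/(cos(pi/9) + 1)

deg(cczy) = 2; N(cczy) = {aldx, dsvn}.
deg(pnjt) = 2; N(pnjt) = {mrjw, tqgk}.
N(ipwl) = {fbxf, yjcn}, |N(ipwl)| = 2.
deg(mrjw) = 2; N(mrjw) = {pnjt, fbxf}.
2-regular, N=9; connected 2-regular on 9 ⇒ C_{9}.
Distinct eigenvalues (to 4 d.p.): [2.0, 1.5321, 0.3473, -1.0, -1.8794].
Lovász: ϑ = −9(-2*cos(pi/9))/(2+-(-1)*2*cos(pi/9)) = 9*cos(pi/9)/(cos(pi/9) + 1).
Numerically 4.36008958.
α=4, χ(Ḡ)=5; ϑ=9*cos(pi/9)/(cos(pi/9) + 1) lies between (both strict).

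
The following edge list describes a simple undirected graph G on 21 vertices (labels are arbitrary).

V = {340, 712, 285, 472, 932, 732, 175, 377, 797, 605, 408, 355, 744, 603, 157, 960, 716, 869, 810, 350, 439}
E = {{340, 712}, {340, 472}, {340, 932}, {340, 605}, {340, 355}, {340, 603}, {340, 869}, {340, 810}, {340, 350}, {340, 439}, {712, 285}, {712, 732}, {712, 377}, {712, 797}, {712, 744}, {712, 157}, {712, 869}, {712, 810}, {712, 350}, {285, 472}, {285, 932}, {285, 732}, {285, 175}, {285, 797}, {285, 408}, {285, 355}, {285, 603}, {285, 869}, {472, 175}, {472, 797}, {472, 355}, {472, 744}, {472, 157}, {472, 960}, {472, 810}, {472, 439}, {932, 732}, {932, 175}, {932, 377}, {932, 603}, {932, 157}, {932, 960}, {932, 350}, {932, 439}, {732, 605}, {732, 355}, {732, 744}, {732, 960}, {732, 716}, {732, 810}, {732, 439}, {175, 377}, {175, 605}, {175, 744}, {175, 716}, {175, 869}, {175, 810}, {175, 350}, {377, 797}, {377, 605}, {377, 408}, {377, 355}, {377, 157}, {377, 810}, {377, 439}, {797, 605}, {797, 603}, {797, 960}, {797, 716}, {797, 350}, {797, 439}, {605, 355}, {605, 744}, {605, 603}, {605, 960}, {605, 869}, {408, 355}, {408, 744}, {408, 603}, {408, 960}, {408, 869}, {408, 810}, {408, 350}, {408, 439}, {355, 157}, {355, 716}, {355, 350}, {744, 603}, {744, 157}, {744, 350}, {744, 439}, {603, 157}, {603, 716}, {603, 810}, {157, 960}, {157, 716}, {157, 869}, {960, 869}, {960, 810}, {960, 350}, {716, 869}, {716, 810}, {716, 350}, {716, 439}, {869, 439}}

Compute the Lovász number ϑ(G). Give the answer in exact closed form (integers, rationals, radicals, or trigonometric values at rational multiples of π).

6

deg(732) = 10; N(732) = {712, 285, 932, 605, 355, 744, 960, 716, 810, 439}.
Vertex 175 has 10 neighbors: 285, 472, 932, 377, 605, 744, 716, 869, 810, 350.
deg(869) = 10; N(869) = {340, 712, 285, 175, 605, 408, 157, 960, 716, 439}.
N(932) = {340, 285, 732, 175, 377, 603, 157, 960, 350, 439}, |N(932)| = 10.
G on 21 vertices is 10-regular; this is K(7,2), the Kneser graph.
The 3 distinct eigenvalues: [10.0, 1.0, -4.0].
λ_max=10, λ_min=-4; ϑ = −21·λ_min/(λ_max−λ_min) = 6.
= 6.00000… (decimal).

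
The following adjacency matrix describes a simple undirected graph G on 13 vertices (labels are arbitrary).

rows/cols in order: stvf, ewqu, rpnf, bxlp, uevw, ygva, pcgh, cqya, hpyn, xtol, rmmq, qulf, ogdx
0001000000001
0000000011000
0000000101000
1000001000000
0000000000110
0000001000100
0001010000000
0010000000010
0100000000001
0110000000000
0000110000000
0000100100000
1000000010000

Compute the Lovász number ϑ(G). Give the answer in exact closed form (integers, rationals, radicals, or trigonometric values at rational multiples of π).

deg(xtol) = 2; N(xtol) = {ewqu, rpnf}.
deg(qulf) = 2; N(qulf) = {uevw, cqya}.
N(bxlp) = {stvf, pcgh}, |N(bxlp)| = 2.
Vertex rmmq has 2 neighbors: uevw, ygva.
Every vertex has degree 2 (N=13); a single 13-cycle (edge-transitive).
The 7 distinct eigenvalues: [2.0, 1.771, 1.136, 0.241, -0.709, -1.497, -1.942].
With N=13: ϑ(G) = 13·(-(-1)*2*cos(pi/13))/(2−(-2*cos(pi/13))) = 13*cos(pi/13)/(cos(pi/13) + 1).
Numerically 6.40417.
α=6, χ(Ḡ)=7; ϑ=13*cos(pi/13)/(cos(pi/13) + 1) lies between (both strict).

13*cos(pi/13)/(cos(pi/13) + 1)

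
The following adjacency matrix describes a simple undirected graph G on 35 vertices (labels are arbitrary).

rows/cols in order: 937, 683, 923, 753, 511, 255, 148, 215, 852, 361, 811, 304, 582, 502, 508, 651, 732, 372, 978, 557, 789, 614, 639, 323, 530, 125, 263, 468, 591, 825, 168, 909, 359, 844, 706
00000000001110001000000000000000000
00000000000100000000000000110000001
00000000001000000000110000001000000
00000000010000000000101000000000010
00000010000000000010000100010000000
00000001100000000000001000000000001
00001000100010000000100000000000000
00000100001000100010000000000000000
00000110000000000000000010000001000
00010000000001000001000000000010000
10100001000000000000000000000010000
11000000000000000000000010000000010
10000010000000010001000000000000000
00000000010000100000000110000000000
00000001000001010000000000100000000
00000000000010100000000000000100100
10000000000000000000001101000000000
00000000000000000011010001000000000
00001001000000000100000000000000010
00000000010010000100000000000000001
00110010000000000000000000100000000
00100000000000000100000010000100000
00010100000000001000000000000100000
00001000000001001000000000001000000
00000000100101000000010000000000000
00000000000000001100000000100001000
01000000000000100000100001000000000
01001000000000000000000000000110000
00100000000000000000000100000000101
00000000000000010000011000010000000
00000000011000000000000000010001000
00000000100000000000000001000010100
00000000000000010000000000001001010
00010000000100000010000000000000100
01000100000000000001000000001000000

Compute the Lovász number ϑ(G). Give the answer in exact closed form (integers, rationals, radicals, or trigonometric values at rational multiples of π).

deg(614) = 4; N(614) = {923, 372, 530, 825}.
Vertex 937 has 4 neighbors: 811, 304, 582, 732.
deg(255) = 4; N(255) = {215, 852, 639, 706}.
Vertex 215 has 4 neighbors: 255, 811, 508, 978.
deg(v) = 4 for all v (|V|=35); Kneser K(7,3) on C(7,3)=35 vertices.
A has 4 distinct eigenvalues ≈ [4.0, 2.0, -1.0, -3.0].
Lovász: ϑ = −35(-3)/(4+-1*(-3)) = 15.
ϑ(G) ≈ 15.00000000.

15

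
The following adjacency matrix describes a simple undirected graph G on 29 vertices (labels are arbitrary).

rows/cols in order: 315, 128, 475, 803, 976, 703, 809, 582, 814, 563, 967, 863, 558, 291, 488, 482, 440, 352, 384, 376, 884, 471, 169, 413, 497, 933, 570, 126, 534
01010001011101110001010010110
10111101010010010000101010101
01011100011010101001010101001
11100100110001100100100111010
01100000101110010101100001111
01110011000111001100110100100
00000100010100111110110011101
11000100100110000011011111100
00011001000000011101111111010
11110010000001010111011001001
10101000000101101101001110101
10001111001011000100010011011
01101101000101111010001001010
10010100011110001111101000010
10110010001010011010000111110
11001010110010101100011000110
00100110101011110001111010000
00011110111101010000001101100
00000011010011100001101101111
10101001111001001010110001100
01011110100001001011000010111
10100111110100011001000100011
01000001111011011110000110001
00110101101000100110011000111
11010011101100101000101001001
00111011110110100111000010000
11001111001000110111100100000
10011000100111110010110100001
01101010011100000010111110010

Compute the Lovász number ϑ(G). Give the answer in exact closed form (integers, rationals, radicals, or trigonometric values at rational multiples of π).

N(563) = {315, 128, 475, 803, 809, 291, 482, 352, 384, 376, 471, 169, 933, 534}, |N(563)| = 14.
Vertex 488 has 14 neighbors: 315, 475, 803, 809, 967, 558, 482, 440, 384, 413, 497, 933, 570, 126.
Vertex 809 has 14 neighbors: 703, 563, 863, 488, 482, 440, 352, 384, 884, 471, 497, 933, 570, 534.
N(582) = {315, 128, 703, 814, 863, 558, 384, 376, 471, 169, 413, 497, 933, 570}, |N(582)| = 14.
G on 29 vertices is 14-regular; SR(29,14,6,7) — a Paley graph.
spec(A) ≈ [14.0, 2.192582, -3.192582] (distinct, 6 d.p.).
−29·(-sqrt(29)/2 - 1/2) / ((14)−(-sqrt(29)/2 - 1/2)) = sqrt(29) = ϑ(G).
Numerically 5.38516.

sqrt(29)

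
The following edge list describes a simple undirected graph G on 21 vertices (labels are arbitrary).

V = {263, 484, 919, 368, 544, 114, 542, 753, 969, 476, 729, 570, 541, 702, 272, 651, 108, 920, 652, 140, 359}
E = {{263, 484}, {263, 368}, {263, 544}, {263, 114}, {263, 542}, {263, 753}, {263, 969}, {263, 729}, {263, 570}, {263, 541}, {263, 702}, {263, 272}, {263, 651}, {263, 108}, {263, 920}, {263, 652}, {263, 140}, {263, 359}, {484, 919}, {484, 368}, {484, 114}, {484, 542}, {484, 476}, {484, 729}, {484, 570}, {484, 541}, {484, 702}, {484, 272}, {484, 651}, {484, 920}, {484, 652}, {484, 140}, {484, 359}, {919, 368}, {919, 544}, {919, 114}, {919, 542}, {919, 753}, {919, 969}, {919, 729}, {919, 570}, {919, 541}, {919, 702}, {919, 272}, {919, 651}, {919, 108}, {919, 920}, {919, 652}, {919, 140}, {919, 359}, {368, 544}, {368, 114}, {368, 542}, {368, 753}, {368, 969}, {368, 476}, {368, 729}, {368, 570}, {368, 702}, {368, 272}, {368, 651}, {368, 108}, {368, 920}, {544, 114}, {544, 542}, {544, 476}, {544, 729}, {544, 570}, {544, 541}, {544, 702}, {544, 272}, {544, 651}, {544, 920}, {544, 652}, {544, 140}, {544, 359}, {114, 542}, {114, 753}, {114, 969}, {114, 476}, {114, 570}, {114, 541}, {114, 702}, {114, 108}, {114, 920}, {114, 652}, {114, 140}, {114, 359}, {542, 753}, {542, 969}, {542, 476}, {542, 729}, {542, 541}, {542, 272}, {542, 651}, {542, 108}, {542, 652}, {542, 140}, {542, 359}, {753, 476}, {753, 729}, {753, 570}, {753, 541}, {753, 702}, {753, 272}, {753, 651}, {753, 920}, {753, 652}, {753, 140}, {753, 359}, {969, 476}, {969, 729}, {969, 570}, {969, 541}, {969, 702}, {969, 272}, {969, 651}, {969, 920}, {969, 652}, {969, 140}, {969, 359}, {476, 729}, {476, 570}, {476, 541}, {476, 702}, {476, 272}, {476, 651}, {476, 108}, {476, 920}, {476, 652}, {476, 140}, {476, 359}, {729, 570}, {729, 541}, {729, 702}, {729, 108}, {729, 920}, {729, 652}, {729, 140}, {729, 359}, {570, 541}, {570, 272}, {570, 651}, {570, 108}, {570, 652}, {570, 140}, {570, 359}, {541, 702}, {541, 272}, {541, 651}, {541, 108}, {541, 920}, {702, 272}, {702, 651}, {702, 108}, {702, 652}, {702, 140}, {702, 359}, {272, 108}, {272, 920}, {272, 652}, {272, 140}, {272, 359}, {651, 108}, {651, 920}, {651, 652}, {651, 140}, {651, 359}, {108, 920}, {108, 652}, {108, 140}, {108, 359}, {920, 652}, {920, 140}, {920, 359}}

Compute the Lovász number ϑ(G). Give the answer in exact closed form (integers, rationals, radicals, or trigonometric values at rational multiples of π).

N(920) = {263, 484, 919, 368, 544, 114, 753, 969, 476, 729, 541, 272, 651, 108, 652, 140, 359}, |N(920)| = 17.
deg(542) = 17; N(542) = {263, 484, 919, 368, 544, 114, 753, 969, 476, 729, 541, 272, 651, 108, 652, 140, 359}.
N(969) = {263, 919, 368, 114, 542, 476, 729, 570, 541, 702, 272, 651, 920, 652, 140, 359}, |N(969)| = 16.
N(108) = {263, 919, 368, 114, 542, 476, 729, 570, 541, 702, 272, 651, 920, 652, 140, 359}, |N(108)| = 16.
K_{5,5,4,4,3} (perfect); ϑ(G) = α(G) = max{5,5,4,4,3} = 5.
Numerically 5.0000.
Check 5 ≤ 5 ≤ 5: collapsed.

5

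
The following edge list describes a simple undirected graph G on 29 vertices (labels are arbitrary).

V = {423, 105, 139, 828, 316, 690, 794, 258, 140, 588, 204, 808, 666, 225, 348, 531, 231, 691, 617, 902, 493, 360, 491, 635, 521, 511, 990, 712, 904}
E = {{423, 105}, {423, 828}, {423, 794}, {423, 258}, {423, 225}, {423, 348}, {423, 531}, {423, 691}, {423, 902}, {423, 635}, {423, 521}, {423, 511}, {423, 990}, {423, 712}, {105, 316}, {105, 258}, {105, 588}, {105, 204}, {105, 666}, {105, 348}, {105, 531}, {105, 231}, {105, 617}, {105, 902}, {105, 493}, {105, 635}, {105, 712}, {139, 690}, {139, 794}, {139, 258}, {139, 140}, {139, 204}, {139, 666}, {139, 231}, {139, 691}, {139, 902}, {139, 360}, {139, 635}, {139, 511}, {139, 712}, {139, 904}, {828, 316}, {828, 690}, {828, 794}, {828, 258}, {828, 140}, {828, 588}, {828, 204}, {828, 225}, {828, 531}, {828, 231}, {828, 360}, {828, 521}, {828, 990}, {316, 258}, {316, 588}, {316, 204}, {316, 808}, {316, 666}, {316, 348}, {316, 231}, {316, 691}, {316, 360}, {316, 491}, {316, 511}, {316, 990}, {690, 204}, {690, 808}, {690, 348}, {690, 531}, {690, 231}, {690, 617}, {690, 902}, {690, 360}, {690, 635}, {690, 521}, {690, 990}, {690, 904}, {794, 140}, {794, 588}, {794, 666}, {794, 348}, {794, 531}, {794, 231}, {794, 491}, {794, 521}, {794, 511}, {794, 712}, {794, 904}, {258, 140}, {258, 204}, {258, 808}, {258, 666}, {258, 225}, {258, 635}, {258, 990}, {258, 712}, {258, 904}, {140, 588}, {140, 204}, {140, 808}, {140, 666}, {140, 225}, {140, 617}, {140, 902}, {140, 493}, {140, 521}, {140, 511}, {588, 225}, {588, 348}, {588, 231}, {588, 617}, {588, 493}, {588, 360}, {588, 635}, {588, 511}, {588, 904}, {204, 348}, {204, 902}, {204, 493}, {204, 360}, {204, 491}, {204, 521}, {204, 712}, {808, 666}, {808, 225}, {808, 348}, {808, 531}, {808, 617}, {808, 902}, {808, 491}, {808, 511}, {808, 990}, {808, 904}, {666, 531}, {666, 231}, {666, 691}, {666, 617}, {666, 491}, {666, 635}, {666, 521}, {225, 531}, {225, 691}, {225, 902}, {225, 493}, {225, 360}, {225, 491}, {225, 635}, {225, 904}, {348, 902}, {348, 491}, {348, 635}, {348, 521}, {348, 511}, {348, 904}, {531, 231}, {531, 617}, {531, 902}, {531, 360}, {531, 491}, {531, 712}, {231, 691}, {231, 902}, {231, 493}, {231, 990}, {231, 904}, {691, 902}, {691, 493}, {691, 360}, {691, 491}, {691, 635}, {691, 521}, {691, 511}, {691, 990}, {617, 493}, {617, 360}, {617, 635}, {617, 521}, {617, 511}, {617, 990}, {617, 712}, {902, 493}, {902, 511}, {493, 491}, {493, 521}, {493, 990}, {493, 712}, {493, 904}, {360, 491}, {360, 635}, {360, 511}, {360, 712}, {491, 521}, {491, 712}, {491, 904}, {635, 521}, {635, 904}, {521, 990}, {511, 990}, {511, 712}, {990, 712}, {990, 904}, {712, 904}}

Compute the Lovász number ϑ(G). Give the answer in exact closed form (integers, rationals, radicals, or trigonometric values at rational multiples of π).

sqrt(29)

deg(316) = 14; N(316) = {105, 828, 258, 588, 204, 808, 666, 348, 231, 691, 360, 491, 511, 990}.
deg(493) = 14; N(493) = {105, 140, 588, 204, 225, 231, 691, 617, 902, 491, 521, 990, 712, 904}.
deg(231) = 14; N(231) = {105, 139, 828, 316, 690, 794, 588, 666, 531, 691, 902, 493, 990, 904}.
deg(531) = 14; N(531) = {423, 105, 828, 690, 794, 808, 666, 225, 231, 617, 902, 360, 491, 712}.
14-regular, N=29; Paley(29): SR with (k,λ,μ)=(14,6,7).
Distinct eigenvalues (to 4 d.p.): [14.0, 2.1926, -3.1926].
−29·(-sqrt(29)/2 - 1/2) / ((14)−(-sqrt(29)/2 - 1/2)) = sqrt(29) = ϑ(G).
ϑ(G) ≈ 5.3851648.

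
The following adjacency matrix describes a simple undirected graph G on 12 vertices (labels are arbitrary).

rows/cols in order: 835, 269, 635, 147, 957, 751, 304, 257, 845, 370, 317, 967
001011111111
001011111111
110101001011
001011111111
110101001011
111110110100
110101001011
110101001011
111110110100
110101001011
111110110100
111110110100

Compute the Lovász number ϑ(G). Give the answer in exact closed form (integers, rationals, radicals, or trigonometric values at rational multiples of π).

5

Vertex 317 has 8 neighbors: 835, 269, 635, 147, 957, 304, 257, 370.
Vertex 304 has 7 neighbors: 835, 269, 147, 751, 845, 317, 967.
deg(370) = 7; N(370) = {835, 269, 147, 751, 845, 317, 967}.
deg(751) = 8; N(751) = {835, 269, 635, 147, 957, 304, 257, 370}.
3 parts of sizes [5, 4, 3]; α(G) = 5 = ϑ (perfect).
= 5.0000000… (decimal).
5 ≤ 5 ≤ 5: collapsed.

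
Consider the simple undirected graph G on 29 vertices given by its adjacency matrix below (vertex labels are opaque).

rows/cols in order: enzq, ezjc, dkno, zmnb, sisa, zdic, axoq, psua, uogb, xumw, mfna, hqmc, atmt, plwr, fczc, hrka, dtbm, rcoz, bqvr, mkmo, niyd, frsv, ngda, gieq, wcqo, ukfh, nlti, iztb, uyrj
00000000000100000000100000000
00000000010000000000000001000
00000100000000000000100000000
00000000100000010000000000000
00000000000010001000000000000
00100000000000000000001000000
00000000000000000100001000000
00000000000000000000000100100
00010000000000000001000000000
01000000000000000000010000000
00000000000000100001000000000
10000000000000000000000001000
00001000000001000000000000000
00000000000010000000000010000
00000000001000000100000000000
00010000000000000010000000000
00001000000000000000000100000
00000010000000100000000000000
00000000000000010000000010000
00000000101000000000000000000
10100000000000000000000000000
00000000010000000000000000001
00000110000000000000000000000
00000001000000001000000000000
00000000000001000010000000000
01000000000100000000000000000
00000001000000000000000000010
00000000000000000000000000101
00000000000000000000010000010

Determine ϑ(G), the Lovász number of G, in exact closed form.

29*cos(pi/29)/(cos(pi/29) + 1)

N(gieq) = {psua, dtbm}, |N(gieq)| = 2.
Vertex frsv has 2 neighbors: xumw, uyrj.
deg(plwr) = 2; N(plwr) = {atmt, wcqo}.
N(xumw) = {ezjc, frsv}, |N(xumw)| = 2.
deg(v) = 2 for all v (|V|=29); connected 2-regular on 29 ⇒ C_{29}.
Distinct eigenvalues (to 4 d.p.): [2.0, 1.9532, 1.8152, 1.5922, 1.2948, 0.9368, 0.5351, 0.1083, -0.3236, -0.7403, -1.1224, -1.452, -1.7137, -1.8953, -1.9883].
With N=29: ϑ(G) = 29·(-(-1)*2*cos(pi/29))/(2−(-2*cos(pi/29))) = 29*cos(pi/29)/(cos(pi/29) + 1).
≈ 14.457375 (to 6 d.p.).
Lovász sandwich 14 ≤ 29*cos(pi/29)/(cos(pi/29) + 1) ≤ 15: both strict.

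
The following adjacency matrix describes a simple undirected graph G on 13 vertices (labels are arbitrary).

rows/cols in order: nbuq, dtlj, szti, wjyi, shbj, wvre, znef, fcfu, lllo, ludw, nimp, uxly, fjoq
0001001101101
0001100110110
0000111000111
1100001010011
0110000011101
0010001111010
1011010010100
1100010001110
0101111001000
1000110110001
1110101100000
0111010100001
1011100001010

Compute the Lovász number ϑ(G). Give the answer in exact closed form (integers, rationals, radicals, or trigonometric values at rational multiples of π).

N(uxly) = {dtlj, szti, wjyi, wvre, fcfu, fjoq}, |N(uxly)| = 6.
Vertex nimp has 6 neighbors: nbuq, dtlj, szti, shbj, znef, fcfu.
Vertex znef has 6 neighbors: nbuq, szti, wjyi, wvre, lllo, nimp.
Vertex fcfu has 6 neighbors: nbuq, dtlj, wvre, ludw, nimp, uxly.
G on 13 vertices is 6-regular; strongly regular (13,6,2,3).
spec(A) ≈ [6.0, 1.302776, -2.302776] (distinct, 6 d.p.).
Lovász: ϑ = −13(-sqrt(13)/2 - 1/2)/(6+-(-sqrt(13)/2 - 1/2)) = sqrt(13).
= 3.605551… (decimal).

sqrt(13)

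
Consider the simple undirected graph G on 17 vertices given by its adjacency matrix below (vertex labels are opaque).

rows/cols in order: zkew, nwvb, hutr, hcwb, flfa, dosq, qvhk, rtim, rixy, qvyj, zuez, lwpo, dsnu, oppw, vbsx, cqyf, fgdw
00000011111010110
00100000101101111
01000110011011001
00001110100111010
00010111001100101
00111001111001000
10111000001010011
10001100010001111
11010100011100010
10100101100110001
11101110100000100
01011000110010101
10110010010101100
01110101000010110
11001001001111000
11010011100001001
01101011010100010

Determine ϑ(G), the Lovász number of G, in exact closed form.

Vertex nwvb has 8 neighbors: hutr, rixy, zuez, lwpo, oppw, vbsx, cqyf, fgdw.
N(zkew) = {qvhk, rtim, rixy, qvyj, zuez, dsnu, vbsx, cqyf}, |N(zkew)| = 8.
N(oppw) = {nwvb, hutr, hcwb, dosq, rtim, dsnu, vbsx, cqyf}, |N(oppw)| = 8.
Vertex qvhk has 8 neighbors: zkew, hutr, hcwb, flfa, zuez, dsnu, cqyf, fgdw.
17-vertex 8-regular graph: SR(17,8,3,4) — a Paley graph.
Distinct eigenvalues (to 4 d.p.): [8.0, 1.5616, -2.5616].
λ_max=8, λ_min=-sqrt(17)/2 - 1/2; ϑ = −17·λ_min/(λ_max−λ_min) = sqrt(17).
= 4.123105626… (decimal).

sqrt(17)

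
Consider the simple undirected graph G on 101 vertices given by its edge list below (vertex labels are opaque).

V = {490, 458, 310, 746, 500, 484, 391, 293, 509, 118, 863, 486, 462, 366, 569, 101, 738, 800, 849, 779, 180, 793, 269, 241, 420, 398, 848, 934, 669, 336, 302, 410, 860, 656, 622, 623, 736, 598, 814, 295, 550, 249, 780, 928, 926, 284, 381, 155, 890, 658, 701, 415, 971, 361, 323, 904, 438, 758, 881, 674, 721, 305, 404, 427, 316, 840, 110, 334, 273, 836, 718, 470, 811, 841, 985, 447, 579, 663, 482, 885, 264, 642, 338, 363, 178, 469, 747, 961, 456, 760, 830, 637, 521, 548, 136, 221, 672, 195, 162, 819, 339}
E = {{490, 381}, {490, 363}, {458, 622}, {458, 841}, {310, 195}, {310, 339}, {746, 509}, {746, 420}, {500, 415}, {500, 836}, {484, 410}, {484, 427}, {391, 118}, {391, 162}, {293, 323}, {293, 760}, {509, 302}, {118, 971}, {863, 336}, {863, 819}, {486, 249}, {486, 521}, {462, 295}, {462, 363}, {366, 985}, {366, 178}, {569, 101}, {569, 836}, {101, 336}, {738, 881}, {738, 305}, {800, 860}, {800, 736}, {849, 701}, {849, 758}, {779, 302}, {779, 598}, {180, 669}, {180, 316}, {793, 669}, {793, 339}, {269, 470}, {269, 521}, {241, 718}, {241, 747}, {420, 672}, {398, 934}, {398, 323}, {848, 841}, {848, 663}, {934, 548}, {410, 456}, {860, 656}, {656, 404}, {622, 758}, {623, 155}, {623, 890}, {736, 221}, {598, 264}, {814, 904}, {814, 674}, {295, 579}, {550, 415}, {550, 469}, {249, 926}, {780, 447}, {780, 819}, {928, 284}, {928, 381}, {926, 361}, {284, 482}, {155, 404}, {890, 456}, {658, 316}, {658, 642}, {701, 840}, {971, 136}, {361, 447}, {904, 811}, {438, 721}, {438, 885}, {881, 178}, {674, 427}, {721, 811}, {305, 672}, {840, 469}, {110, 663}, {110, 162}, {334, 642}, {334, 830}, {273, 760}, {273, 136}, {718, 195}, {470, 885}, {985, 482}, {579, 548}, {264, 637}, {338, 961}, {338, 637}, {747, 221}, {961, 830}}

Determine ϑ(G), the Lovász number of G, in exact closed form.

101*cos(pi/101)/(cos(pi/101) + 1)

deg(221) = 2; N(221) = {736, 747}.
deg(663) = 2; N(663) = {848, 110}.
deg(180) = 2; N(180) = {669, 316}.
Vertex 249 has 2 neighbors: 486, 926.
101-vertex 2-regular graph: connected 2-regular on 101 ⇒ C_{101}.
A has 51 distinct eigenvalues ≈ [2.0, 1.99613, 1.98454, 1.96527, 1.9384, 1.90403, 1.86229, 1.81335, 1.75739, 1.69463, 1.62532, 1.54971, 1.46812, 1.38084, 1.28822, 1.19062, 1.08841, 0.98199, 0.87177, 0.75818, 0.64165, 0.52264, 0.40161, 0.27903, 0.15537, 0.0311, -0.09328, -0.2173, -0.34049, -0.46235, -0.58243, -0.70025, -0.81537, -0.92733, -1.0357, -1.14006, -1.24002, -1.33518, -1.42517, -1.50965, -1.58828, -1.66078, -1.72684, -1.78623, -1.83871, -1.88407, -1.92214, -1.95278, -1.97586, -1.9913, -1.99903].
−101·(-2*cos(pi/101)) / ((2)−(-2*cos(pi/101))) = 101*cos(pi/101)/(cos(pi/101) + 1) = ϑ(G).
Numerically 50.4878.
Sandwich: α(G)=50 ≤ ϑ(G)=101*cos(pi/101)/(cos(pi/101) + 1) ≤ χ(Ḡ)=51 (both strict).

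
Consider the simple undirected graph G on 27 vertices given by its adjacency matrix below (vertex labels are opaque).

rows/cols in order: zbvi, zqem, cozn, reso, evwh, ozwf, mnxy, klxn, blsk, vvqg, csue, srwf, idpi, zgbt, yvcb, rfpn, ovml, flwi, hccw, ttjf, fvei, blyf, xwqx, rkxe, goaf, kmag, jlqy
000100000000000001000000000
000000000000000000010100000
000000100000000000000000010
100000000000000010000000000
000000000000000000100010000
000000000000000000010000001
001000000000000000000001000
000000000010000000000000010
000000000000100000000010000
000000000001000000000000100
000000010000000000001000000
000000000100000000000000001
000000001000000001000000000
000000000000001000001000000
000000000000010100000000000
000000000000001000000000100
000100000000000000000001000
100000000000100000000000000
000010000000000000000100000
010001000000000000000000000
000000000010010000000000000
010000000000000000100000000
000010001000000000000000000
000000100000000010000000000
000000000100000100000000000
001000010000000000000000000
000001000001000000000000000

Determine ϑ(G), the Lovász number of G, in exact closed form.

27*cos(pi/27)/(cos(pi/27) + 1)

deg(idpi) = 2; N(idpi) = {blsk, flwi}.
Vertex csue has 2 neighbors: klxn, fvei.
N(rkxe) = {mnxy, ovml}, |N(rkxe)| = 2.
Vertex goaf has 2 neighbors: vvqg, rfpn.
2-regular, N=27; connected 2-regular on 27 ⇒ C_{27}.
A has 14 distinct eigenvalues ≈ [2.0, 1.946, 1.787, 1.532, 1.194, 0.792, 0.347, -0.116, -0.574, -1.0, -1.372, -1.671, -1.879, -1.986].
With N=27: ϑ(G) = 27·(-(-1)*2*cos(pi/27))/(2−(-2*cos(pi/27))) = 27*cos(pi/27)/(cos(pi/27) + 1).
= 13.454204… (decimal).
Check 13 ≤ 27*cos(pi/27)/(cos(pi/27) + 1) ≤ 14: both strict.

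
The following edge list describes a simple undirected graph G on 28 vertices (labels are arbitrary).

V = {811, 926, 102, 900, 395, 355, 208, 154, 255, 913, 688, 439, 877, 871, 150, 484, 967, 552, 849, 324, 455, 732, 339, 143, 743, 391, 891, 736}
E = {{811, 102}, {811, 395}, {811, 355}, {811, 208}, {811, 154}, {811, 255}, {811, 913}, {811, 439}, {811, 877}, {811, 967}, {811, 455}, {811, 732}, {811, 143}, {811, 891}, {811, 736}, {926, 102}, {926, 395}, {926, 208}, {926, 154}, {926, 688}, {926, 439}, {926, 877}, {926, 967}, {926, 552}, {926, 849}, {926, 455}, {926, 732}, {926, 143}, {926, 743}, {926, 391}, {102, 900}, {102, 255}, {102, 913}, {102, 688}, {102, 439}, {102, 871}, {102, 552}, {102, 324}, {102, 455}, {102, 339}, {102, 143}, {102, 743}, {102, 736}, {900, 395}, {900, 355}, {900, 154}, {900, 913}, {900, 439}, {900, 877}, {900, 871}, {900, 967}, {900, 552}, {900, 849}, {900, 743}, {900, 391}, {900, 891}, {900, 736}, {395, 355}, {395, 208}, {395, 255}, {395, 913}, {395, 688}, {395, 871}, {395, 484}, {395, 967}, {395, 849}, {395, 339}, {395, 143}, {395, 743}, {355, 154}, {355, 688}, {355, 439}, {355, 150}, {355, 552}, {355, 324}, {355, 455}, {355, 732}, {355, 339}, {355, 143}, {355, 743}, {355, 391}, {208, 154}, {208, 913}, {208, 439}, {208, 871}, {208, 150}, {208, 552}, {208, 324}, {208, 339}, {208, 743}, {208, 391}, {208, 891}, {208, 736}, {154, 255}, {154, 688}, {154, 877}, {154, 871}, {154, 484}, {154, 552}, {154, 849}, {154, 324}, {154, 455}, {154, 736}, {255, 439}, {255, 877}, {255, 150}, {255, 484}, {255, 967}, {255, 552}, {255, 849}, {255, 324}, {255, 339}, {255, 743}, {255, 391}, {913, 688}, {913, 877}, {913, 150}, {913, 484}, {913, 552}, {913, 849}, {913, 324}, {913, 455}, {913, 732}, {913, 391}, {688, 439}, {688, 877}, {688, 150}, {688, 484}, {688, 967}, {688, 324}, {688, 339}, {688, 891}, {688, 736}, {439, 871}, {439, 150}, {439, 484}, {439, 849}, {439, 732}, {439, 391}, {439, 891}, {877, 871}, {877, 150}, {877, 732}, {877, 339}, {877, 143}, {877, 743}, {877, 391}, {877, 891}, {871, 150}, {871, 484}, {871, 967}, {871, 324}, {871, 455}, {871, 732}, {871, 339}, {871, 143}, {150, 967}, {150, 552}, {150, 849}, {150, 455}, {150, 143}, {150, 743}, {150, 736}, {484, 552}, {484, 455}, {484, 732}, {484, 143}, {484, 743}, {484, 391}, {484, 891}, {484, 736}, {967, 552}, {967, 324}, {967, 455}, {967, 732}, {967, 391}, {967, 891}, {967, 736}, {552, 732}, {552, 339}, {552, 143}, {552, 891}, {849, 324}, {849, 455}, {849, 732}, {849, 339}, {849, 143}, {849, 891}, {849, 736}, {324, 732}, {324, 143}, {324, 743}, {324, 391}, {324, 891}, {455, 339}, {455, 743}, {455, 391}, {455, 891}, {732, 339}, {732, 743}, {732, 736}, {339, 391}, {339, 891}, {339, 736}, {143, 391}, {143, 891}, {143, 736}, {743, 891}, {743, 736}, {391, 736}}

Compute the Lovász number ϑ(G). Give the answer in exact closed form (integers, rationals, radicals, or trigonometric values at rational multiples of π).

deg(439) = 15; N(439) = {811, 926, 102, 900, 355, 208, 255, 688, 871, 150, 484, 849, 732, 391, 891}.
N(355) = {811, 900, 395, 154, 688, 439, 150, 552, 324, 455, 732, 339, 143, 743, 391}, |N(355)| = 15.
deg(154) = 15; N(154) = {811, 926, 900, 355, 208, 255, 688, 877, 871, 484, 552, 849, 324, 455, 736}.
deg(926) = 15; N(926) = {102, 395, 208, 154, 688, 439, 877, 967, 552, 849, 455, 732, 143, 743, 391}.
Regular of degree 15 on 28 vertices: this is K(8,2), the Kneser graph.
A has 3 distinct eigenvalues ≈ [15.0, 1.0, -5.0].
−28·(-5) / ((15)−(-5)) = 7 = ϑ(G).
= 7.00000000… (decimal).

7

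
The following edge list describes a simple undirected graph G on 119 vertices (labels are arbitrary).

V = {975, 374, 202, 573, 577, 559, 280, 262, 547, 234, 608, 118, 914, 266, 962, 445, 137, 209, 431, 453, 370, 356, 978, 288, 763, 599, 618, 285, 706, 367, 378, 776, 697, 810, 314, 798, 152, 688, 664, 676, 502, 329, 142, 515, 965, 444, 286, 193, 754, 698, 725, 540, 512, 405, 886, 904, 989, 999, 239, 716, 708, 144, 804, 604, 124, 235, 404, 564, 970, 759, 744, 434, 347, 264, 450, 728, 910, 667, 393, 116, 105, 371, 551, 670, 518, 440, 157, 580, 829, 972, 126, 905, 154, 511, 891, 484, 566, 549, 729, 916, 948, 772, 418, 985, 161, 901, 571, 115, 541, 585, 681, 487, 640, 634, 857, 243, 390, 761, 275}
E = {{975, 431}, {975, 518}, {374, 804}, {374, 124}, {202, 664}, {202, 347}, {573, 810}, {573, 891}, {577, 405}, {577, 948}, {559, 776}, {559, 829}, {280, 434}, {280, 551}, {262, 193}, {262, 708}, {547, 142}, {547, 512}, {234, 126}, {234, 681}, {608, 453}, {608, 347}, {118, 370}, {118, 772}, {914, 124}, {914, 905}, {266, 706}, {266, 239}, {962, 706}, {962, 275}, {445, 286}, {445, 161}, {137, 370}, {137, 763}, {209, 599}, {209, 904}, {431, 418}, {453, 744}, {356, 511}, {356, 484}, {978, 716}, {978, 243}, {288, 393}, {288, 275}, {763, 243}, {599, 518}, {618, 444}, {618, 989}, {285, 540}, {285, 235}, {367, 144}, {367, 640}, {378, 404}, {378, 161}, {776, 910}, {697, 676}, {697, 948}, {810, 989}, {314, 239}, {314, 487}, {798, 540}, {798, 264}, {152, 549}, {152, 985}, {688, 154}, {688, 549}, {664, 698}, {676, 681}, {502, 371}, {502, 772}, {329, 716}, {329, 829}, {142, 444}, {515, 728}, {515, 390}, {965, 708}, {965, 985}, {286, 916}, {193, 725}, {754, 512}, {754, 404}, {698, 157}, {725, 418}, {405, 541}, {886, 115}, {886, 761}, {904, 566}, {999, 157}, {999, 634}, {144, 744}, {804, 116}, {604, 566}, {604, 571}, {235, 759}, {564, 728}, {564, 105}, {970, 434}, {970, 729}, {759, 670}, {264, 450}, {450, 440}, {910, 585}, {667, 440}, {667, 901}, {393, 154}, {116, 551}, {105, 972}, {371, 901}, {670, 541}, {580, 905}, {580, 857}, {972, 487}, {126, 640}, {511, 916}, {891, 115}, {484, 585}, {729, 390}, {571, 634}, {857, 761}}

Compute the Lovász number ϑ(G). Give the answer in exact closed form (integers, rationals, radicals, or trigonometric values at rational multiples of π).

N(798) = {540, 264}, |N(798)| = 2.
N(640) = {367, 126}, |N(640)| = 2.
Vertex 512 has 2 neighbors: 547, 754.
Vertex 670 has 2 neighbors: 759, 541.
deg(v) = 2 for all v (|V|=119); connected 2-regular on 119 ⇒ C_{119}.
A has 60 distinct eigenvalues ≈ [2.0, 1.9972, 1.9889, 1.975, 1.9556, 1.9307, 1.9005, 1.8649, 1.8242, 1.7784, 1.7276, 1.672, 1.6118, 1.5471, 1.478, 1.4048, 1.3278, 1.247, 1.1627, 1.0752, 0.9847, 0.8915, 0.7957, 0.6978, 0.5979, 0.4964, 0.3934, 0.2894, 0.1845, 0.0792, -0.0264, -0.1319, -0.237, -0.3415, -0.445, -0.5473, -0.6481, -0.747, -0.8439, -0.9384, -1.0303, -1.1194, -1.2053, -1.2878, -1.3668, -1.4419, -1.5131, -1.58, -1.6425, -1.7004, -1.7536, -1.8019, -1.8452, -1.8834, -1.9163, -1.9438, -1.9659, -1.9826, -1.9937, -1.9993].
Lovász: ϑ = −119(-2*cos(pi/119))/(2+-(-1)*2*cos(pi/119)) = 119*cos(pi/119)/(cos(pi/119) + 1).
Numerically 59.489631564.
Lovász sandwich 59 ≤ 119*cos(pi/119)/(cos(pi/119) + 1) ≤ 60: both strict.

119*cos(pi/119)/(cos(pi/119) + 1)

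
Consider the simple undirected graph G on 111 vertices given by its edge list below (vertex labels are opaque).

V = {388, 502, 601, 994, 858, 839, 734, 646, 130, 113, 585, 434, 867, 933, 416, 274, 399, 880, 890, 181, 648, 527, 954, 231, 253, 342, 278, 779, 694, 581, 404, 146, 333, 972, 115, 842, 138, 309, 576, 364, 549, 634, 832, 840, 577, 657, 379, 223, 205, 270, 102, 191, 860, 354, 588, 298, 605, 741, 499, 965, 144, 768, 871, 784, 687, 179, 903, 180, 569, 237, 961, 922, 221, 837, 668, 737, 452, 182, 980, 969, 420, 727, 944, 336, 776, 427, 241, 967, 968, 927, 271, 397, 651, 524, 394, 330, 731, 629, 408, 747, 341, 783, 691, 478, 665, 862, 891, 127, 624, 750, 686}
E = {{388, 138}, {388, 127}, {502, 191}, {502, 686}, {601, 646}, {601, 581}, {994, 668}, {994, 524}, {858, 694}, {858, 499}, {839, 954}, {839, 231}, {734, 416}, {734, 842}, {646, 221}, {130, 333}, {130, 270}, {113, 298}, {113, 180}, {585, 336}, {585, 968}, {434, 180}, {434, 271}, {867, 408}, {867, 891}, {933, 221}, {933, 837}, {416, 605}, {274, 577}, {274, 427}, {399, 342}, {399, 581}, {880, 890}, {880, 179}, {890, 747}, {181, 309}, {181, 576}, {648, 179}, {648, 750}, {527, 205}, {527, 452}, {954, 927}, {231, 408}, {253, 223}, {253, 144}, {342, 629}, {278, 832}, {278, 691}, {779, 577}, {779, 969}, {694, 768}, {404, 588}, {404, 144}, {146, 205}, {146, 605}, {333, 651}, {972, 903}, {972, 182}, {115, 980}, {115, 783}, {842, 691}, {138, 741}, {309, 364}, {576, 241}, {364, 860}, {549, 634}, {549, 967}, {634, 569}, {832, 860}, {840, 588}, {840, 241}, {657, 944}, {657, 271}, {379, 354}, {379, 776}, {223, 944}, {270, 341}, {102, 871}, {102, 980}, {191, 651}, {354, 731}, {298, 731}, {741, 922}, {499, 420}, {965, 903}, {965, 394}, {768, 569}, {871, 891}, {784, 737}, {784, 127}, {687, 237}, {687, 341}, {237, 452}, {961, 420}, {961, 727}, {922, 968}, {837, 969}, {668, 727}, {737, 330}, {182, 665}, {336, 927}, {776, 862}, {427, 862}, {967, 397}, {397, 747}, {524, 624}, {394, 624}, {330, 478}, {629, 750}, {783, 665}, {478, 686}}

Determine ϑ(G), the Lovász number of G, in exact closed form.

Vertex 502 has 2 neighbors: 191, 686.
Vertex 379 has 2 neighbors: 354, 776.
N(549) = {634, 967}, |N(549)| = 2.
N(182) = {972, 665}, |N(182)| = 2.
111-vertex 2-regular graph: connected 2-regular on 111 ⇒ C_{111}.
The 56 distinct eigenvalues: [2.0, 1.9968, 1.9872, 1.97123, 1.94895, 1.92043, 1.88575, 1.84504, 1.79841, 1.74603, 1.68805, 1.62466, 1.55607, 1.4825, 1.40417, 1.32135, 1.23429, 1.14329, 1.04861, 0.95058, 0.84951, 0.74571, 0.63953, 0.53129, 0.42136, 0.31007, 0.19779, 0.08488, -0.0283, -0.1414, -0.25404, -0.36586, -0.47652, -0.58565, -0.6929, -0.79793, -0.90041, -1.0, -1.09639, -1.18927, -1.27833, -1.36331, -1.44391, -1.51989, -1.591, -1.65702, -1.71773, -1.77293, -1.82246, -1.86614, -1.90385, -1.93547, -1.96088, -1.98001, -1.99279, -1.9992].
λ_max=2, λ_min=-2*cos(pi/111); ϑ = −111·λ_min/(λ_max−λ_min) = 111*cos(pi/111)/(cos(pi/111) + 1).
ϑ(G) ≈ 55.488884097.
Check 55 ≤ 111*cos(pi/111)/(cos(pi/111) + 1) ≤ 56: both strict.

111*cos(pi/111)/(cos(pi/111) + 1)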